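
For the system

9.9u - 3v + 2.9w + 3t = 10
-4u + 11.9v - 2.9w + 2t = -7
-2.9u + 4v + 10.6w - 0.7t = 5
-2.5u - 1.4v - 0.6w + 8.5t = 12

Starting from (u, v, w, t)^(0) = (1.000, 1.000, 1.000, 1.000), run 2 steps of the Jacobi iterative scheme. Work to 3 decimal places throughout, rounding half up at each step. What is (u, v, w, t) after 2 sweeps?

(0.241, -0.568, 0.862, 1.624)

Iteration 1:
  u = (10 - (-3)·1.000 - (2.9)·1.000 - (3)·1.000) / (9.9) = 0.717
  v = (-7 - (-4)·1.000 - (-2.9)·1.000 - (2)·1.000) / (11.9) = -0.176
  w = (5 - (-2.9)·1.000 - (4)·1.000 - (-0.7)·1.000) / (10.6) = 0.434
  t = (12 - (-2.5)·1.000 - (-1.4)·1.000 - (-0.6)·1.000) / (8.5) = 1.941
Iteration 2:
  u = (10 - (-3)·-0.176 - (2.9)·0.434 - (3)·1.941) / (9.9) = 0.241
  v = (-7 - (-4)·0.717 - (-2.9)·0.434 - (2)·1.941) / (11.9) = -0.568
  w = (5 - (-2.9)·0.717 - (4)·-0.176 - (-0.7)·1.941) / (10.6) = 0.862
  t = (12 - (-2.5)·0.717 - (-1.4)·-0.176 - (-0.6)·0.434) / (8.5) = 1.624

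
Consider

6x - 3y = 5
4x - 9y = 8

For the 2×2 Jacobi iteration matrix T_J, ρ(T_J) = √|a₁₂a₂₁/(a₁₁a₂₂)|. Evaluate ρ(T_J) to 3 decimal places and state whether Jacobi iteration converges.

a₁₂a₂₁/(a₁₁a₂₂) = (-3)·(4) / ((6)·(-9)) = 0.222222
ρ = √|0.222222| = √0.222222 = 0.471
ρ < 1, so Jacobi converges

0.471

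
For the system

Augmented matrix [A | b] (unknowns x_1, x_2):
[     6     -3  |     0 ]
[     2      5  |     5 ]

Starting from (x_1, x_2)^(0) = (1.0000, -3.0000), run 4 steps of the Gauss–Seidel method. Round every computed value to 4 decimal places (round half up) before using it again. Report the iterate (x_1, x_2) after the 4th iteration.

Iteration 1:
  x_1 = (0 - (-3)·-3.0000) / (6) = -1.5000
  x_2 = (5 - (2)·-1.5000) / (5) = 1.6000
Iteration 2:
  x_1 = (0 - (-3)·1.6000) / (6) = 0.8000
  x_2 = (5 - (2)·0.8000) / (5) = 0.6800
Iteration 3:
  x_1 = (0 - (-3)·0.6800) / (6) = 0.3400
  x_2 = (5 - (2)·0.3400) / (5) = 0.8640
Iteration 4:
  x_1 = (0 - (-3)·0.8640) / (6) = 0.4320
  x_2 = (5 - (2)·0.4320) / (5) = 0.8272

(0.4320, 0.8272)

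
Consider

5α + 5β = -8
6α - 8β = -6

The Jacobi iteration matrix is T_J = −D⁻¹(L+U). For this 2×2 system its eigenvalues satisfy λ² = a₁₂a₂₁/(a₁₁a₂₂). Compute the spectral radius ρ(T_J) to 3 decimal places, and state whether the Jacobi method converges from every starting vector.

a₁₂a₂₁/(a₁₁a₂₂) = (5)·(6) / ((5)·(-8)) = -0.750000
ρ = √|-0.750000| = √0.750000 = 0.866
ρ < 1, so Jacobi converges

0.866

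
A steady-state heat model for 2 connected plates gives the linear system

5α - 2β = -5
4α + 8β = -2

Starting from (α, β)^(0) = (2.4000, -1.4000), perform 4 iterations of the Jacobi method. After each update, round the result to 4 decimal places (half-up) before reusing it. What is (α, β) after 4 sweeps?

(-0.7840, 0.1440)

Iteration 1:
  α = (-5 - (-2)·-1.4000) / (5) = -1.5600
  β = (-2 - (4)·2.4000) / (8) = -1.4500
Iteration 2:
  α = (-5 - (-2)·-1.4500) / (5) = -1.5800
  β = (-2 - (4)·-1.5600) / (8) = 0.5300
Iteration 3:
  α = (-5 - (-2)·0.5300) / (5) = -0.7880
  β = (-2 - (4)·-1.5800) / (8) = 0.5400
Iteration 4:
  α = (-5 - (-2)·0.5400) / (5) = -0.7840
  β = (-2 - (4)·-0.7880) / (8) = 0.1440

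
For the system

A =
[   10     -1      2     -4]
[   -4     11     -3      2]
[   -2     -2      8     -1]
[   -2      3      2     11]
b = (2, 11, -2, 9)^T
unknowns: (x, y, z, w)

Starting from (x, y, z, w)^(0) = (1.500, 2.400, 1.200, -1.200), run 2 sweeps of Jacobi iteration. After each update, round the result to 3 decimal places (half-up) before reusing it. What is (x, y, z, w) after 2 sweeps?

Iteration 1:
  x = (2 - (-1)·2.400 - (2)·1.200 - (-4)·-1.200) / (10) = -0.280
  y = (11 - (-4)·1.500 - (-3)·1.200 - (2)·-1.200) / (11) = 2.091
  z = (-2 - (-2)·1.500 - (-2)·2.400 - (-1)·-1.200) / (8) = 0.575
  w = (9 - (-2)·1.500 - (3)·2.400 - (2)·1.200) / (11) = 0.218
Iteration 2:
  x = (2 - (-1)·2.091 - (2)·0.575 - (-4)·0.218) / (10) = 0.381
  y = (11 - (-4)·-0.280 - (-3)·0.575 - (2)·0.218) / (11) = 1.015
  z = (-2 - (-2)·-0.280 - (-2)·2.091 - (-1)·0.218) / (8) = 0.230
  w = (9 - (-2)·-0.280 - (3)·2.091 - (2)·0.575) / (11) = 0.092

(0.381, 1.015, 0.230, 0.092)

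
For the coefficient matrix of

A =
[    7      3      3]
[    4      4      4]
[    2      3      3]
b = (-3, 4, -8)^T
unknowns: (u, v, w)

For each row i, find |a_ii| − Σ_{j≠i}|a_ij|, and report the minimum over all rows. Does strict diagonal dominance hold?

row 1: |7| − (3+3) = 1
row 2: |4| − (4+4) = -4
row 3: |3| − (2+3) = -2
minimum over rows = -4 → not strictly diagonally dominant

-4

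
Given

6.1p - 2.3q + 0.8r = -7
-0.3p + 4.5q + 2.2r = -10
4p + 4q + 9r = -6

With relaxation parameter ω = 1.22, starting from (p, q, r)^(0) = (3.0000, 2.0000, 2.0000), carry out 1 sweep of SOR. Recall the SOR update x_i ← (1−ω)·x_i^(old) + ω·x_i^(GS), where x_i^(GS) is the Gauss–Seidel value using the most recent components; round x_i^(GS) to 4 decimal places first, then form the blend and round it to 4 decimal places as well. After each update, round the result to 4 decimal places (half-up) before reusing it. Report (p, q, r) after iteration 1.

(-1.4600, -4.4627, 1.9580)

Iteration 1:
  p: GS value = (-7 - (-2.3)·2.0000 - (0.8)·2.0000) / (6.1) = -0.6557;  p ← (1−ω)·3.0000 + ω·-0.6557 = -1.4600
  q: GS value = (-10 - (-0.3)·-1.4600 - (2.2)·2.0000) / (4.5) = -3.2973;  q ← (1−ω)·2.0000 + ω·-3.2973 = -4.4627
  r: GS value = (-6 - (4)·-1.4600 - (4)·-4.4627) / (9) = 1.9656;  r ← (1−ω)·2.0000 + ω·1.9656 = 1.9580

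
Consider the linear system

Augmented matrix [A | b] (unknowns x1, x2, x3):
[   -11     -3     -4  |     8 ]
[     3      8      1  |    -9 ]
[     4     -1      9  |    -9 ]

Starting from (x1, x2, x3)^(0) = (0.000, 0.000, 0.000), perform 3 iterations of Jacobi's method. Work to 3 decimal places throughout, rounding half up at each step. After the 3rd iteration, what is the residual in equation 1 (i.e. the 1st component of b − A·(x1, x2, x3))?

-1.836

Iteration 1:
  x1 = (8 - (-3)·0.000 - (-4)·0.000) / (-11) = -0.727
  x2 = (-9 - (3)·0.000 - (1)·0.000) / (8) = -1.125
  x3 = (-9 - (4)·0.000 - (-1)·0.000) / (9) = -1.000
Iteration 2:
  x1 = (8 - (-3)·-1.125 - (-4)·-1.000) / (-11) = -0.057
  x2 = (-9 - (3)·-0.727 - (1)·-1.000) / (8) = -0.727
  x3 = (-9 - (4)·-0.727 - (-1)·-1.125) / (9) = -0.802
Iteration 3:
  x1 = (8 - (-3)·-0.727 - (-4)·-0.802) / (-11) = -0.237
  x2 = (-9 - (3)·-0.057 - (1)·-0.802) / (8) = -1.003
  x3 = (-9 - (4)·-0.057 - (-1)·-0.727) / (9) = -1.055
Residual b − A·x = (-1.836, 0.790, 0.440)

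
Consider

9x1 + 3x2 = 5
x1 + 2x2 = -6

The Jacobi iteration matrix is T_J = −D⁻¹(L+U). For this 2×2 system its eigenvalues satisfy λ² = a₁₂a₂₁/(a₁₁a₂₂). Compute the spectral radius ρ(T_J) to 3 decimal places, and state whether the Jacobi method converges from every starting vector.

0.408

a₁₂a₂₁/(a₁₁a₂₂) = (3)·(1) / ((9)·(2)) = 0.166667
ρ = √|0.166667| = √0.166667 = 0.408
ρ < 1, so Jacobi converges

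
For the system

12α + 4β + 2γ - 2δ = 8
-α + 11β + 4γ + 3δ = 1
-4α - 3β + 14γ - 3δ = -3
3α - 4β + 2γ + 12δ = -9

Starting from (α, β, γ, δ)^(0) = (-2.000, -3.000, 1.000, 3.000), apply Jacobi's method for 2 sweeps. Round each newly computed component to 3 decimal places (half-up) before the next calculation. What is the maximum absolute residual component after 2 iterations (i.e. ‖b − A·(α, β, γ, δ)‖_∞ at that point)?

Iteration 1:
  α = (8 - (4)·-3.000 - (2)·1.000 - (-2)·3.000) / (12) = 2.000
  β = (1 - (-1)·-2.000 - (4)·1.000 - (3)·3.000) / (11) = -1.273
  γ = (-3 - (-4)·-2.000 - (-3)·-3.000 - (-3)·3.000) / (14) = -0.786
  δ = (-9 - (3)·-2.000 - (-4)·-3.000 - (2)·1.000) / (12) = -1.417
Iteration 2:
  α = (8 - (4)·-1.273 - (2)·-0.786 - (-2)·-1.417) / (12) = 0.986
  β = (1 - (-1)·2.000 - (4)·-0.786 - (3)·-1.417) / (11) = 0.945
  γ = (-3 - (-4)·2.000 - (-3)·-1.273 - (-3)·-1.417) / (14) = -0.219
  δ = (-9 - (3)·2.000 - (-4)·-1.273 - (2)·-0.786) / (12) = -1.543
Residual b − A·x = (-10.260, -2.904, 2.216, 10.776); ∞-norm = 10.776

10.776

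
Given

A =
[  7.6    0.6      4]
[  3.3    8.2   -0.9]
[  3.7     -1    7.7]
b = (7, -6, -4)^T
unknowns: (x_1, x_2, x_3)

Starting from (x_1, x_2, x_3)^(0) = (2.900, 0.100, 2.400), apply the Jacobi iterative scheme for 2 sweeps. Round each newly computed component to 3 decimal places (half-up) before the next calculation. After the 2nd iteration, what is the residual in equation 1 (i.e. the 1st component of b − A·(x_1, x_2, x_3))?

Iteration 1:
  x_1 = (7 - (0.6)·0.100 - (4)·2.400) / (7.6) = -0.350
  x_2 = (-6 - (3.3)·2.900 - (-0.9)·2.400) / (8.2) = -1.635
  x_3 = (-4 - (3.7)·2.900 - (-1)·0.100) / (7.7) = -1.900
Iteration 2:
  x_1 = (7 - (0.6)·-1.635 - (4)·-1.900) / (7.6) = 2.050
  x_2 = (-6 - (3.3)·-0.350 - (-0.9)·-1.900) / (8.2) = -0.799
  x_3 = (-4 - (3.7)·-0.350 - (-1)·-1.635) / (7.7) = -0.564
Residual b − A·x = (-5.845, -6.721, -8.041)

-5.845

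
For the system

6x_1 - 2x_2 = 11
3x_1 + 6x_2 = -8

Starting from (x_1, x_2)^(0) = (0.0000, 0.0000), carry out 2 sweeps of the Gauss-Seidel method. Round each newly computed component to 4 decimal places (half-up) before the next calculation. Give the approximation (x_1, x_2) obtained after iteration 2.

Iteration 1:
  x_1 = (11 - (-2)·0.0000) / (6) = 1.8333
  x_2 = (-8 - (3)·1.8333) / (6) = -2.2500
Iteration 2:
  x_1 = (11 - (-2)·-2.2500) / (6) = 1.0833
  x_2 = (-8 - (3)·1.0833) / (6) = -1.8750

(1.0833, -1.8750)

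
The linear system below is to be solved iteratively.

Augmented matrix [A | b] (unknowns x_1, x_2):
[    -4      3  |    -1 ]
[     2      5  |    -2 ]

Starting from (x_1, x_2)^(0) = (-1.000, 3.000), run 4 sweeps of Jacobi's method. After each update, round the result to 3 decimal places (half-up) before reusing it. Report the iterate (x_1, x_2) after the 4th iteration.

(-0.125, -0.080)

Iteration 1:
  x_1 = (-1 - (3)·3.000) / (-4) = 2.500
  x_2 = (-2 - (2)·-1.000) / (5) = 0.000
Iteration 2:
  x_1 = (-1 - (3)·0.000) / (-4) = 0.250
  x_2 = (-2 - (2)·2.500) / (5) = -1.400
Iteration 3:
  x_1 = (-1 - (3)·-1.400) / (-4) = -0.800
  x_2 = (-2 - (2)·0.250) / (5) = -0.500
Iteration 4:
  x_1 = (-1 - (3)·-0.500) / (-4) = -0.125
  x_2 = (-2 - (2)·-0.800) / (5) = -0.080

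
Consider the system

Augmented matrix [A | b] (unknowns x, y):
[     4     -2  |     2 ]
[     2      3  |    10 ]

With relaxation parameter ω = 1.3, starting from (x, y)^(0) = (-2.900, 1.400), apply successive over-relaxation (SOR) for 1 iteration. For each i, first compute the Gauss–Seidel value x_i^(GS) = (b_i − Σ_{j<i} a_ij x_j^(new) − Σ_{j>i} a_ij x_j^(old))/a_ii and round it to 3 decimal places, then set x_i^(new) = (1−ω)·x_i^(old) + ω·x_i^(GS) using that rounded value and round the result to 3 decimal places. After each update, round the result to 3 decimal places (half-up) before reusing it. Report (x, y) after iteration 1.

(2.430, 1.807)

Iteration 1:
  x: GS value = (2 - (-2)·1.400) / (4) = 1.200;  x ← (1−ω)·-2.900 + ω·1.200 = 2.430
  y: GS value = (10 - (2)·2.430) / (3) = 1.713;  y ← (1−ω)·1.400 + ω·1.713 = 1.807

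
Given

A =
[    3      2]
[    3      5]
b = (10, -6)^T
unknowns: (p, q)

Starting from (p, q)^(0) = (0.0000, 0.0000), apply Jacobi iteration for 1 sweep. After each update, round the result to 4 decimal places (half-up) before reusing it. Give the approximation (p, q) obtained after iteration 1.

Iteration 1:
  p = (10 - (2)·0.0000) / (3) = 3.3333
  q = (-6 - (3)·0.0000) / (5) = -1.2000

(3.3333, -1.2000)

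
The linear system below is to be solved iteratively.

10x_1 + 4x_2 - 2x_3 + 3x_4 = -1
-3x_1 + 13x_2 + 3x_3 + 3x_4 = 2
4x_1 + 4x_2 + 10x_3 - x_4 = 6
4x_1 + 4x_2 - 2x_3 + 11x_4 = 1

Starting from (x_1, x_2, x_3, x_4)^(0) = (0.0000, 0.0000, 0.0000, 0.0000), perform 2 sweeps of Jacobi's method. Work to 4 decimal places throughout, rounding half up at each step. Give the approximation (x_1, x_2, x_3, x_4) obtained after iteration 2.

(-0.0688, -0.0287, 0.5876, 0.1804)

Iteration 1:
  x_1 = (-1 - (4)·0.0000 - (-2)·0.0000 - (3)·0.0000) / (10) = -0.1000
  x_2 = (2 - (-3)·0.0000 - (3)·0.0000 - (3)·0.0000) / (13) = 0.1538
  x_3 = (6 - (4)·0.0000 - (4)·0.0000 - (-1)·0.0000) / (10) = 0.6000
  x_4 = (1 - (4)·0.0000 - (4)·0.0000 - (-2)·0.0000) / (11) = 0.0909
Iteration 2:
  x_1 = (-1 - (4)·0.1538 - (-2)·0.6000 - (3)·0.0909) / (10) = -0.0688
  x_2 = (2 - (-3)·-0.1000 - (3)·0.6000 - (3)·0.0909) / (13) = -0.0287
  x_3 = (6 - (4)·-0.1000 - (4)·0.1538 - (-1)·0.0909) / (10) = 0.5876
  x_4 = (1 - (4)·-0.1000 - (4)·0.1538 - (-2)·0.6000) / (11) = 0.1804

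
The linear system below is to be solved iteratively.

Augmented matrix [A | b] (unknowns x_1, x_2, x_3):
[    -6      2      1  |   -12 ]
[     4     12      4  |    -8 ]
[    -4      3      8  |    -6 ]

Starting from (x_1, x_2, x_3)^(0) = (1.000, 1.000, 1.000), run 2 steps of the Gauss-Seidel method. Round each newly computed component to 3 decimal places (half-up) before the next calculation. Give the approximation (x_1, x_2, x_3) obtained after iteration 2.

Iteration 1:
  x_1 = (-12 - (2)·1.000 - (1)·1.000) / (-6) = 2.500
  x_2 = (-8 - (4)·2.500 - (4)·1.000) / (12) = -1.833
  x_3 = (-6 - (-4)·2.500 - (3)·-1.833) / (8) = 1.187
Iteration 2:
  x_1 = (-12 - (2)·-1.833 - (1)·1.187) / (-6) = 1.587
  x_2 = (-8 - (4)·1.587 - (4)·1.187) / (12) = -1.591
  x_3 = (-6 - (-4)·1.587 - (3)·-1.591) / (8) = 0.640

(1.587, -1.591, 0.640)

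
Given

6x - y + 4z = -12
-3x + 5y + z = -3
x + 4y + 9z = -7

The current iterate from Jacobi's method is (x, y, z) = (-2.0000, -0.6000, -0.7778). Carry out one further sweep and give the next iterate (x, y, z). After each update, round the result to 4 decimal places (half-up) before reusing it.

One sweep:
  x = (-12 - (-1)·-0.6000 - (4)·-0.7778) / (6) = -1.5815
  y = (-3 - (-3)·-2.0000 - (1)·-0.7778) / (5) = -1.6444
  z = (-7 - (1)·-2.0000 - (4)·-0.6000) / (9) = -0.2889

(-1.5815, -1.6444, -0.2889)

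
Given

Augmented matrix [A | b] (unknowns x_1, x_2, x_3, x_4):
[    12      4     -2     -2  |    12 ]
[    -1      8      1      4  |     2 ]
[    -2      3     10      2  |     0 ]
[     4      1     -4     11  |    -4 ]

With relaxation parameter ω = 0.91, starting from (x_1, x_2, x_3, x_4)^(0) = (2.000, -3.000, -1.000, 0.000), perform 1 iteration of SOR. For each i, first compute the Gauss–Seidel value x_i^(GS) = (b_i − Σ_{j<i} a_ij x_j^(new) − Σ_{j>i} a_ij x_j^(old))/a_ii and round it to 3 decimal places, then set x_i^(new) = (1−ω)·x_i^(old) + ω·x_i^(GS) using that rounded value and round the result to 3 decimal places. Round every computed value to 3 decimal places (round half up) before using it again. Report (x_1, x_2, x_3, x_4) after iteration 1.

Iteration 1:
  x_1: GS value = (12 - (4)·-3.000 - (-2)·-1.000 - (-2)·0.000) / (12) = 1.833;  x_1 ← (1−ω)·2.000 + ω·1.833 = 1.848
  x_2: GS value = (2 - (-1)·1.848 - (1)·-1.000 - (4)·0.000) / (8) = 0.606;  x_2 ← (1−ω)·-3.000 + ω·0.606 = 0.281
  x_3: GS value = (0 - (-2)·1.848 - (3)·0.281 - (2)·0.000) / (10) = 0.285;  x_3 ← (1−ω)·-1.000 + ω·0.285 = 0.169
  x_4: GS value = (-4 - (4)·1.848 - (1)·0.281 - (-4)·0.169) / (11) = -1.000;  x_4 ← (1−ω)·0.000 + ω·-1.000 = -0.910

(1.848, 0.281, 0.169, -0.910)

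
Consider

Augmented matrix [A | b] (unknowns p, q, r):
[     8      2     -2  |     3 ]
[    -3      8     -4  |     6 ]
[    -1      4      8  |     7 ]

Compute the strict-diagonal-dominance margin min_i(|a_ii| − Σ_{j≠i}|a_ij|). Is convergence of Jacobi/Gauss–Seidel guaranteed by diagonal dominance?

row 1: |8| − (2+2) = 4
row 2: |8| − (3+4) = 1
row 3: |8| − (1+4) = 3
minimum over rows = 1 → strictly diagonally dominant (convergence guaranteed)

1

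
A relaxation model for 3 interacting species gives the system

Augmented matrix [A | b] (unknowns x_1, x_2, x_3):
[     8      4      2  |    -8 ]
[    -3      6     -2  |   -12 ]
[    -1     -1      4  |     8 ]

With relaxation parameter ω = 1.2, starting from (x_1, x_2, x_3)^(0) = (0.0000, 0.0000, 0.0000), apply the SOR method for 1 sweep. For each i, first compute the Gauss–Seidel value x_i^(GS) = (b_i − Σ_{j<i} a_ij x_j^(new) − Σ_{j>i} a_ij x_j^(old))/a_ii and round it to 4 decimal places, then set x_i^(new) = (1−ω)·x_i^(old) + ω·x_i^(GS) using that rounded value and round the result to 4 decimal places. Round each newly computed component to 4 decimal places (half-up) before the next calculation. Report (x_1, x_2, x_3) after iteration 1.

(-1.2000, -3.1200, 1.1040)

Iteration 1:
  x_1: GS value = (-8 - (4)·0.0000 - (2)·0.0000) / (8) = -1.0000;  x_1 ← (1−ω)·0.0000 + ω·-1.0000 = -1.2000
  x_2: GS value = (-12 - (-3)·-1.2000 - (-2)·0.0000) / (6) = -2.6000;  x_2 ← (1−ω)·0.0000 + ω·-2.6000 = -3.1200
  x_3: GS value = (8 - (-1)·-1.2000 - (-1)·-3.1200) / (4) = 0.9200;  x_3 ← (1−ω)·0.0000 + ω·0.9200 = 1.1040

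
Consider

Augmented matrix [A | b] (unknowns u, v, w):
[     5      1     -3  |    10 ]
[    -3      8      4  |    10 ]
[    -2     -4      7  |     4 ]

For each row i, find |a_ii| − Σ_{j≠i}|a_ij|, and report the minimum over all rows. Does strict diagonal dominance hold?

row 1: |5| − (1+3) = 1
row 2: |8| − (3+4) = 1
row 3: |7| − (2+4) = 1
minimum over rows = 1 → strictly diagonally dominant (convergence guaranteed)

1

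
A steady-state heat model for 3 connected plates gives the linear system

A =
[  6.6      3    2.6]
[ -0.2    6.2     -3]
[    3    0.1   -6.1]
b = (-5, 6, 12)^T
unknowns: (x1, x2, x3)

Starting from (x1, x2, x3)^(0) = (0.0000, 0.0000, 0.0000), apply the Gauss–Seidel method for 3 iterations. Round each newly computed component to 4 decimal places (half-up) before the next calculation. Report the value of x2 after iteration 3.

Iteration 1:
  x1 = (-5 - (3)·0.0000 - (2.6)·0.0000) / (6.6) = -0.7576
  x2 = (6 - (-0.2)·-0.7576 - (-3)·0.0000) / (6.2) = 0.9433
  x3 = (12 - (3)·-0.7576 - (0.1)·0.9433) / (-6.1) = -2.3243
Iteration 2:
  x1 = (-5 - (3)·0.9433 - (2.6)·-2.3243) / (6.6) = -0.2707
  x2 = (6 - (-0.2)·-0.2707 - (-3)·-2.3243) / (6.2) = -0.1657
  x3 = (12 - (3)·-0.2707 - (0.1)·-0.1657) / (-6.1) = -2.1031
Iteration 3:
  x1 = (-5 - (3)·-0.1657 - (2.6)·-2.1031) / (6.6) = 0.1462
  x2 = (6 - (-0.2)·0.1462 - (-3)·-2.1031) / (6.2) = -0.0452
  x3 = (12 - (3)·0.1462 - (0.1)·-0.0452) / (-6.1) = -1.8961

-0.0452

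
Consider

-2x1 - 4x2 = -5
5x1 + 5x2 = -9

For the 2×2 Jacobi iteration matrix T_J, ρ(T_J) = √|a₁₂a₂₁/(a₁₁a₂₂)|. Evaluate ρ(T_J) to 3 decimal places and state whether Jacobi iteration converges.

1.414

a₁₂a₂₁/(a₁₁a₂₂) = (-4)·(5) / ((-2)·(5)) = 2.000000
ρ = √|2.000000| = √2.000000 = 1.414
ρ > 1, so Jacobi diverges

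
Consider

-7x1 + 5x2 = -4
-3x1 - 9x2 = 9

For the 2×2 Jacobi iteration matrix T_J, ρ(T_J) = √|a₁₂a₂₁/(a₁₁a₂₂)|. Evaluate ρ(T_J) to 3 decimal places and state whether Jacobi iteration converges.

a₁₂a₂₁/(a₁₁a₂₂) = (5)·(-3) / ((-7)·(-9)) = -0.238095
ρ = √|-0.238095| = √0.238095 = 0.488
ρ < 1, so Jacobi converges

0.488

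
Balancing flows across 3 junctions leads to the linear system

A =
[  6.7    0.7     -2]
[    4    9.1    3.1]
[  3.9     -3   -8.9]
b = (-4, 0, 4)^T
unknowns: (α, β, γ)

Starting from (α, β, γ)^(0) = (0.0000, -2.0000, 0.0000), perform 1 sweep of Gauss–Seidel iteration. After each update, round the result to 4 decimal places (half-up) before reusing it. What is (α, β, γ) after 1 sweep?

(-0.3881, 0.1706, -0.6770)

Iteration 1:
  α = (-4 - (0.7)·-2.0000 - (-2)·0.0000) / (6.7) = -0.3881
  β = (0 - (4)·-0.3881 - (3.1)·0.0000) / (9.1) = 0.1706
  γ = (4 - (3.9)·-0.3881 - (-3)·0.1706) / (-8.9) = -0.6770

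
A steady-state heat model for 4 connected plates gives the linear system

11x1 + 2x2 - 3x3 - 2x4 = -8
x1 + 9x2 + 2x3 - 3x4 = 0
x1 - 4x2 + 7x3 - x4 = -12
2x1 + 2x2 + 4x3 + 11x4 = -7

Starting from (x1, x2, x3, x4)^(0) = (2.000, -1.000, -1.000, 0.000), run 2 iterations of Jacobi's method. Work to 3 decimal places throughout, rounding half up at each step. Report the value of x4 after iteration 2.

0.447

Iteration 1:
  x1 = (-8 - (2)·-1.000 - (-3)·-1.000 - (-2)·0.000) / (11) = -0.818
  x2 = (0 - (1)·2.000 - (2)·-1.000 - (-3)·0.000) / (9) = 0.000
  x3 = (-12 - (1)·2.000 - (-4)·-1.000 - (-1)·0.000) / (7) = -2.571
  x4 = (-7 - (2)·2.000 - (2)·-1.000 - (4)·-1.000) / (11) = -0.455
Iteration 2:
  x1 = (-8 - (2)·0.000 - (-3)·-2.571 - (-2)·-0.455) / (11) = -1.511
  x2 = (0 - (1)·-0.818 - (2)·-2.571 - (-3)·-0.455) / (9) = 0.511
  x3 = (-12 - (1)·-0.818 - (-4)·0.000 - (-1)·-0.455) / (7) = -1.662
  x4 = (-7 - (2)·-0.818 - (2)·0.000 - (4)·-2.571) / (11) = 0.447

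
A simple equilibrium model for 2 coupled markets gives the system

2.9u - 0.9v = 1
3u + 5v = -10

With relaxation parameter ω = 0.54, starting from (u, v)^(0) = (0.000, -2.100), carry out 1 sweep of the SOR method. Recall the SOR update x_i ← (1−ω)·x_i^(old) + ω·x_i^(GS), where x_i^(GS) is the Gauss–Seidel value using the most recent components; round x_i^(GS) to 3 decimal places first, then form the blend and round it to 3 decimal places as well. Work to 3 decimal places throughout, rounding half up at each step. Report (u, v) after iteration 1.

(-0.166, -1.992)

Iteration 1:
  u: GS value = (1 - (-0.9)·-2.100) / (2.9) = -0.307;  u ← (1−ω)·0.000 + ω·-0.307 = -0.166
  v: GS value = (-10 - (3)·-0.166) / (5) = -1.900;  v ← (1−ω)·-2.100 + ω·-1.900 = -1.992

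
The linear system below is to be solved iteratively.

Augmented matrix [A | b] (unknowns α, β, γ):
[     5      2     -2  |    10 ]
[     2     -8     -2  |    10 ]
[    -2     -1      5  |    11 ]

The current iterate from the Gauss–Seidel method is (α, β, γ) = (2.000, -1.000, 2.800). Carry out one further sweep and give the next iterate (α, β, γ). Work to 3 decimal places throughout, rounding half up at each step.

One sweep:
  α = (10 - (2)·-1.000 - (-2)·2.800) / (5) = 3.520
  β = (10 - (2)·3.520 - (-2)·2.800) / (-8) = -1.070
  γ = (11 - (-2)·3.520 - (-1)·-1.070) / (5) = 3.394

(3.520, -1.070, 3.394)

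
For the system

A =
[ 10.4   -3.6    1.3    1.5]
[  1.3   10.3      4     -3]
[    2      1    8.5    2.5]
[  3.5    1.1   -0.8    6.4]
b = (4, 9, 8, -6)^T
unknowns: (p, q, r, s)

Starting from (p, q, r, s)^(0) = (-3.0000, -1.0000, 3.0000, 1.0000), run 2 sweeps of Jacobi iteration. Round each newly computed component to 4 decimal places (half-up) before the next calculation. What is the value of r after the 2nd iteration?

Iteration 1:
  p = (4 - (-3.6)·-1.0000 - (1.3)·3.0000 - (1.5)·1.0000) / (10.4) = -0.4808
  q = (9 - (1.3)·-3.0000 - (4)·3.0000 - (-3)·1.0000) / (10.3) = 0.3786
  r = (8 - (2)·-3.0000 - (1)·-1.0000 - (2.5)·1.0000) / (8.5) = 1.4706
  s = (-6 - (3.5)·-3.0000 - (1.1)·-1.0000 - (-0.8)·3.0000) / (6.4) = 1.2500
Iteration 2:
  p = (4 - (-3.6)·0.3786 - (1.3)·1.4706 - (1.5)·1.2500) / (10.4) = 0.1516
  q = (9 - (1.3)·-0.4808 - (4)·1.4706 - (-3)·1.2500) / (10.3) = 0.7274
  r = (8 - (2)·-0.4808 - (1)·0.3786 - (2.5)·1.2500) / (8.5) = 0.6421
  s = (-6 - (3.5)·-0.4808 - (1.1)·0.3786 - (-0.8)·1.4706) / (6.4) = -0.5558

0.6421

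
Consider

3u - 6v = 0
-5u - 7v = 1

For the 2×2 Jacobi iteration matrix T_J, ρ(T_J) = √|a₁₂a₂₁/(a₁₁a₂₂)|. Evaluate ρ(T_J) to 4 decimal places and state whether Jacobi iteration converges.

1.1952

a₁₂a₂₁/(a₁₁a₂₂) = (-6)·(-5) / ((3)·(-7)) = -1.428571
ρ = √|-1.428571| = √1.428571 = 1.1952
ρ > 1, so Jacobi diverges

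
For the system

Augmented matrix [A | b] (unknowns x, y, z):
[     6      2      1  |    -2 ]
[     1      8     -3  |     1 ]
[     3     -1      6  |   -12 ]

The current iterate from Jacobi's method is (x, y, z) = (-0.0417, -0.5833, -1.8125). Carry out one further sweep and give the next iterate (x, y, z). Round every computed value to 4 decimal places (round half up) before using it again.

One sweep:
  x = (-2 - (2)·-0.5833 - (1)·-1.8125) / (6) = 0.1632
  y = (1 - (1)·-0.0417 - (-3)·-1.8125) / (8) = -0.5495
  z = (-12 - (3)·-0.0417 - (-1)·-0.5833) / (6) = -2.0764

(0.1632, -0.5495, -2.0764)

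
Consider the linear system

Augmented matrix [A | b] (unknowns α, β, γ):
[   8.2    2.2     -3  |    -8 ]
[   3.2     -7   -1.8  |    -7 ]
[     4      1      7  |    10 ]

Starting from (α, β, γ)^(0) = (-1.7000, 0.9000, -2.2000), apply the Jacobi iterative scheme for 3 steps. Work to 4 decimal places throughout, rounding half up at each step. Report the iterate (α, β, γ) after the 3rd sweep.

(0.0649, 0.2017, 1.7047)

Iteration 1:
  α = (-8 - (2.2)·0.9000 - (-3)·-2.2000) / (8.2) = -2.0220
  β = (-7 - (3.2)·-1.7000 - (-1.8)·-2.2000) / (-7) = 0.7886
  γ = (10 - (4)·-1.7000 - (1)·0.9000) / (7) = 2.2714
Iteration 2:
  α = (-8 - (2.2)·0.7886 - (-3)·2.2714) / (8.2) = -0.3562
  β = (-7 - (3.2)·-2.0220 - (-1.8)·2.2714) / (-7) = -0.5084
  γ = (10 - (4)·-2.0220 - (1)·0.7886) / (7) = 2.4713
Iteration 3:
  α = (-8 - (2.2)·-0.5084 - (-3)·2.4713) / (8.2) = 0.0649
  β = (-7 - (3.2)·-0.3562 - (-1.8)·2.4713) / (-7) = 0.2017
  γ = (10 - (4)·-0.3562 - (1)·-0.5084) / (7) = 1.7047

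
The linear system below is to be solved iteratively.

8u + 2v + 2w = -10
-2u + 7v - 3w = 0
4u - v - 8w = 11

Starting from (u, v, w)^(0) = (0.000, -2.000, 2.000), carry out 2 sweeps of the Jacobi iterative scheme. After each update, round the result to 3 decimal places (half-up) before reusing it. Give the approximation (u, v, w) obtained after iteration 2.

Iteration 1:
  u = (-10 - (2)·-2.000 - (2)·2.000) / (8) = -1.250
  v = (0 - (-2)·0.000 - (-3)·2.000) / (7) = 0.857
  w = (11 - (4)·0.000 - (-1)·-2.000) / (-8) = -1.125
Iteration 2:
  u = (-10 - (2)·0.857 - (2)·-1.125) / (8) = -1.183
  v = (0 - (-2)·-1.250 - (-3)·-1.125) / (7) = -0.839
  w = (11 - (4)·-1.250 - (-1)·0.857) / (-8) = -2.107

(-1.183, -0.839, -2.107)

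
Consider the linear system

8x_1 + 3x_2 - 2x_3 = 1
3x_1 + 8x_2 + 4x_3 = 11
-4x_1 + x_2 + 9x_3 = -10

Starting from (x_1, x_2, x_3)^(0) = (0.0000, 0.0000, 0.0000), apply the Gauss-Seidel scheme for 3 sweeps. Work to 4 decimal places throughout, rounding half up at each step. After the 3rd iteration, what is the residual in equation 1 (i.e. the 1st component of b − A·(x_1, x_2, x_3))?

-1.6808

Iteration 1:
  x_1 = (1 - (3)·0.0000 - (-2)·0.0000) / (8) = 0.1250
  x_2 = (11 - (3)·0.1250 - (4)·0.0000) / (8) = 1.3281
  x_3 = (-10 - (-4)·0.1250 - (1)·1.3281) / (9) = -1.2031
Iteration 2:
  x_1 = (1 - (3)·1.3281 - (-2)·-1.2031) / (8) = -0.6738
  x_2 = (11 - (3)·-0.6738 - (4)·-1.2031) / (8) = 2.2292
  x_3 = (-10 - (-4)·-0.6738 - (1)·2.2292) / (9) = -1.6583
Iteration 3:
  x_1 = (1 - (3)·2.2292 - (-2)·-1.6583) / (8) = -1.1255
  x_2 = (11 - (3)·-1.1255 - (4)·-1.6583) / (8) = 2.6262
  x_3 = (-10 - (-4)·-1.1255 - (1)·2.6262) / (9) = -1.9031
Residual b − A·x = (-1.6808, 0.9793, -0.0003)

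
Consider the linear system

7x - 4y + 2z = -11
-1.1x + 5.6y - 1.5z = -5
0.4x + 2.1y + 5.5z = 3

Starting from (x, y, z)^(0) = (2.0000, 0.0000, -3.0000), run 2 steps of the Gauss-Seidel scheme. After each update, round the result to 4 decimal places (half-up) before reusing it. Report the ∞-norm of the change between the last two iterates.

2.2777

Iteration 1:
  x = (-11 - (-4)·0.0000 - (2)·-3.0000) / (7) = -0.7143
  y = (-5 - (-1.1)·-0.7143 - (-1.5)·-3.0000) / (5.6) = -1.8367
  z = (3 - (0.4)·-0.7143 - (2.1)·-1.8367) / (5.5) = 1.2987
Iteration 2:
  x = (-11 - (-4)·-1.8367 - (2)·1.2987) / (7) = -2.9920
  y = (-5 - (-1.1)·-2.9920 - (-1.5)·1.2987) / (5.6) = -1.1327
  z = (3 - (0.4)·-2.9920 - (2.1)·-1.1327) / (5.5) = 1.1955
Change: (-2.2777, 0.7040, -0.1032) → max |·| = 2.2777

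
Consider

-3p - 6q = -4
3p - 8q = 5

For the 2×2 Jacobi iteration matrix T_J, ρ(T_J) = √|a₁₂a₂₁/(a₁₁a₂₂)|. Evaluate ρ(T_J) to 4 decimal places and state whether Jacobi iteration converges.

0.8660

a₁₂a₂₁/(a₁₁a₂₂) = (-6)·(3) / ((-3)·(-8)) = -0.750000
ρ = √|-0.750000| = √0.750000 = 0.8660
ρ < 1, so Jacobi converges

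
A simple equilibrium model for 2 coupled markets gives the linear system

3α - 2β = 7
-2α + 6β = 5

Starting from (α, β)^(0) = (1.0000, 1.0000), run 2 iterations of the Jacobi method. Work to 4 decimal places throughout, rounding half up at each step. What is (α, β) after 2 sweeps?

(3.1111, 1.8333)

Iteration 1:
  α = (7 - (-2)·1.0000) / (3) = 3.0000
  β = (5 - (-2)·1.0000) / (6) = 1.1667
Iteration 2:
  α = (7 - (-2)·1.1667) / (3) = 3.1111
  β = (5 - (-2)·3.0000) / (6) = 1.8333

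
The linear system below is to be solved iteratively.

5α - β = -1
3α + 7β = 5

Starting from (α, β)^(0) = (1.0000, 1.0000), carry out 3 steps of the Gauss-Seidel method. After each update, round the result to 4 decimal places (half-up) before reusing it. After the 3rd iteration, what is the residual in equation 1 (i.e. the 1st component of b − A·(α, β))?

-0.0023

Iteration 1:
  α = (-1 - (-1)·1.0000) / (5) = 0.0000
  β = (5 - (3)·0.0000) / (7) = 0.7143
Iteration 2:
  α = (-1 - (-1)·0.7143) / (5) = -0.0571
  β = (5 - (3)·-0.0571) / (7) = 0.7388
Iteration 3:
  α = (-1 - (-1)·0.7388) / (5) = -0.0522
  β = (5 - (3)·-0.0522) / (7) = 0.7367
Residual b − A·x = (-0.0023, -0.0003)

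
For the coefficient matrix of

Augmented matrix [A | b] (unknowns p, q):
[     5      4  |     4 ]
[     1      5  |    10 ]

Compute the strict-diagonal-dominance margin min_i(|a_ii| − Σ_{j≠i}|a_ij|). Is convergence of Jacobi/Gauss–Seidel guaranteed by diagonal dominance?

1

row 1: |5| − (4) = 1
row 2: |5| − (1) = 4
minimum over rows = 1 → strictly diagonally dominant (convergence guaranteed)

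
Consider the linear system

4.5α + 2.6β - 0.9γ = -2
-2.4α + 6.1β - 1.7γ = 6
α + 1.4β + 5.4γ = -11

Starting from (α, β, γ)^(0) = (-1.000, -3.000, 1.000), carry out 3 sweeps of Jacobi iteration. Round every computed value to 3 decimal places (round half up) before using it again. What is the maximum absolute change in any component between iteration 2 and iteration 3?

Iteration 1:
  α = (-2 - (2.6)·-3.000 - (-0.9)·1.000) / (4.5) = 1.489
  β = (6 - (-2.4)·-1.000 - (-1.7)·1.000) / (6.1) = 0.869
  γ = (-11 - (1)·-1.000 - (1.4)·-3.000) / (5.4) = -1.074
Iteration 2:
  α = (-2 - (2.6)·0.869 - (-0.9)·-1.074) / (4.5) = -1.161
  β = (6 - (-2.4)·1.489 - (-1.7)·-1.074) / (6.1) = 1.270
  γ = (-11 - (1)·1.489 - (1.4)·0.869) / (5.4) = -2.538
Iteration 3:
  α = (-2 - (2.6)·1.270 - (-0.9)·-2.538) / (4.5) = -1.686
  β = (6 - (-2.4)·-1.161 - (-1.7)·-2.538) / (6.1) = -0.180
  γ = (-11 - (1)·-1.161 - (1.4)·1.270) / (5.4) = -2.151
Change: (-0.525, -1.450, 0.387) → max |·| = 1.450

1.450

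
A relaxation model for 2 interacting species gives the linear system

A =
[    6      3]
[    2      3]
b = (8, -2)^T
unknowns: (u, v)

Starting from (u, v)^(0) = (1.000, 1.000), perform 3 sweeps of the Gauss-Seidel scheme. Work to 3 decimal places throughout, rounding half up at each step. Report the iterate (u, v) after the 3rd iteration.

(2.315, -2.210)

Iteration 1:
  u = (8 - (3)·1.000) / (6) = 0.833
  v = (-2 - (2)·0.833) / (3) = -1.222
Iteration 2:
  u = (8 - (3)·-1.222) / (6) = 1.944
  v = (-2 - (2)·1.944) / (3) = -1.963
Iteration 3:
  u = (8 - (3)·-1.963) / (6) = 2.315
  v = (-2 - (2)·2.315) / (3) = -2.210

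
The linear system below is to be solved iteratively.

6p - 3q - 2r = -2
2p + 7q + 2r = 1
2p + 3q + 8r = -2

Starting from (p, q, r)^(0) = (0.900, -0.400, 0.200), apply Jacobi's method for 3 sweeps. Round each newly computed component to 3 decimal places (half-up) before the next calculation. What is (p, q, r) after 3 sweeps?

(-0.172, 0.313, -0.257)

Iteration 1:
  p = (-2 - (-3)·-0.400 - (-2)·0.200) / (6) = -0.467
  q = (1 - (2)·0.900 - (2)·0.200) / (7) = -0.171
  r = (-2 - (2)·0.900 - (3)·-0.400) / (8) = -0.325
Iteration 2:
  p = (-2 - (-3)·-0.171 - (-2)·-0.325) / (6) = -0.527
  q = (1 - (2)·-0.467 - (2)·-0.325) / (7) = 0.369
  r = (-2 - (2)·-0.467 - (3)·-0.171) / (8) = -0.069
Iteration 3:
  p = (-2 - (-3)·0.369 - (-2)·-0.069) / (6) = -0.172
  q = (1 - (2)·-0.527 - (2)·-0.069) / (7) = 0.313
  r = (-2 - (2)·-0.527 - (3)·0.369) / (8) = -0.257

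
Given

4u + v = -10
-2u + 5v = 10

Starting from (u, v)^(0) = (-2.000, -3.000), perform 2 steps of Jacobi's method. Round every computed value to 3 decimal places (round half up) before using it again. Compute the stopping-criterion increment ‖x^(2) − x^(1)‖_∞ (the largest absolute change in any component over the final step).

1.050

Iteration 1:
  u = (-10 - (1)·-3.000) / (4) = -1.750
  v = (10 - (-2)·-2.000) / (5) = 1.200
Iteration 2:
  u = (-10 - (1)·1.200) / (4) = -2.800
  v = (10 - (-2)·-1.750) / (5) = 1.300
Change: (-1.050, 0.100) → max |·| = 1.050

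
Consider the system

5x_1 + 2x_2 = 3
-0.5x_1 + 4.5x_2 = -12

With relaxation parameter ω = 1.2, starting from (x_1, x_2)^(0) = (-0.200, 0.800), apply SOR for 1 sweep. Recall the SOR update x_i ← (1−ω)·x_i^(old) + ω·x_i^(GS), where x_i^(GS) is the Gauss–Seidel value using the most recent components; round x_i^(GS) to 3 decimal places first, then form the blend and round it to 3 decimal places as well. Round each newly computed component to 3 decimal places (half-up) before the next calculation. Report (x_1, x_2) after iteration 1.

Iteration 1:
  x_1: GS value = (3 - (2)·0.800) / (5) = 0.280;  x_1 ← (1−ω)·-0.200 + ω·0.280 = 0.376
  x_2: GS value = (-12 - (-0.5)·0.376) / (4.5) = -2.625;  x_2 ← (1−ω)·0.800 + ω·-2.625 = -3.310

(0.376, -3.310)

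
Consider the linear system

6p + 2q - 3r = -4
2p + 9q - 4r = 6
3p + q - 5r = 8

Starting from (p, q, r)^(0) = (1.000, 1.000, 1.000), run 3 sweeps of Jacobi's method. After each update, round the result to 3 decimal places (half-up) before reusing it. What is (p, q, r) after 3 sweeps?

Iteration 1:
  p = (-4 - (2)·1.000 - (-3)·1.000) / (6) = -0.500
  q = (6 - (2)·1.000 - (-4)·1.000) / (9) = 0.889
  r = (8 - (3)·1.000 - (1)·1.000) / (-5) = -0.800
Iteration 2:
  p = (-4 - (2)·0.889 - (-3)·-0.800) / (6) = -1.363
  q = (6 - (2)·-0.500 - (-4)·-0.800) / (9) = 0.422
  r = (8 - (3)·-0.500 - (1)·0.889) / (-5) = -1.722
Iteration 3:
  p = (-4 - (2)·0.422 - (-3)·-1.722) / (6) = -1.668
  q = (6 - (2)·-1.363 - (-4)·-1.722) / (9) = 0.204
  r = (8 - (3)·-1.363 - (1)·0.422) / (-5) = -2.333

(-1.668, 0.204, -2.333)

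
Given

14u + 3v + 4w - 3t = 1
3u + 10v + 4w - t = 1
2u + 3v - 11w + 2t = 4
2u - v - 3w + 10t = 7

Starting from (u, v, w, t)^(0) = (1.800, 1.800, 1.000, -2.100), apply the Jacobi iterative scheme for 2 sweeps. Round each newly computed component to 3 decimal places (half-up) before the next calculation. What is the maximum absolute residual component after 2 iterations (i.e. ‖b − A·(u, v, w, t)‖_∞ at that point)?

Iteration 1:
  u = (1 - (3)·1.800 - (4)·1.000 - (-3)·-2.100) / (14) = -1.050
  v = (1 - (3)·1.800 - (4)·1.000 - (-1)·-2.100) / (10) = -1.050
  w = (4 - (2)·1.800 - (3)·1.800 - (2)·-2.100) / (-11) = 0.073
  t = (7 - (2)·1.800 - (-1)·1.800 - (-3)·1.000) / (10) = 0.820
Iteration 2:
  u = (1 - (3)·-1.050 - (4)·0.073 - (-3)·0.820) / (14) = 0.451
  v = (1 - (3)·-1.050 - (4)·0.073 - (-1)·0.820) / (10) = 0.468
  w = (4 - (2)·-1.050 - (3)·-1.050 - (2)·0.820) / (-11) = -0.692
  t = (7 - (2)·-1.050 - (-1)·-1.050 - (-3)·0.073) / (10) = 0.827
Residual b − A·x = (-1.469, -1.438, -7.572, -3.780); ∞-norm = 7.572

7.572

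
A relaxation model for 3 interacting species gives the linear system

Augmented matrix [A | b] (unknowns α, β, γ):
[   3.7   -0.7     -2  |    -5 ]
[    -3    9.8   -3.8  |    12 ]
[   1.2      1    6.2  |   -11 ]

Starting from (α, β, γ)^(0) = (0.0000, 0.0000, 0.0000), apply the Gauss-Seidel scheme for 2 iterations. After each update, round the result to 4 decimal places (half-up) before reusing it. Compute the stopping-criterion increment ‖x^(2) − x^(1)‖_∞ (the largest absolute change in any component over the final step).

Iteration 1:
  α = (-5 - (-0.7)·0.0000 - (-2)·0.0000) / (3.7) = -1.3514
  β = (12 - (-3)·-1.3514 - (-3.8)·0.0000) / (9.8) = 0.8108
  γ = (-11 - (1.2)·-1.3514 - (1)·0.8108) / (6.2) = -1.6434
Iteration 2:
  α = (-5 - (-0.7)·0.8108 - (-2)·-1.6434) / (3.7) = -2.0863
  β = (12 - (-3)·-2.0863 - (-3.8)·-1.6434) / (9.8) = -0.0514
  γ = (-11 - (1.2)·-2.0863 - (1)·-0.0514) / (6.2) = -1.3621
Change: (-0.7349, -0.8622, 0.2813) → max |·| = 0.8622

0.8622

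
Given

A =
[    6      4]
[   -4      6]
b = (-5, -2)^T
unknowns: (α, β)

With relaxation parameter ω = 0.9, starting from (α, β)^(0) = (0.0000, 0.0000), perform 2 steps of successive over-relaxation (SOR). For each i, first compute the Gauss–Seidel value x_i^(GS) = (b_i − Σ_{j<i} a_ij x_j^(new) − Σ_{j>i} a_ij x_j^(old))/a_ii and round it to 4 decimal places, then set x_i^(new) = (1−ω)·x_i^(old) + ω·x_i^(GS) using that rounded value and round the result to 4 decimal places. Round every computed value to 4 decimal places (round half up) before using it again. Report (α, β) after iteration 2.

Iteration 1:
  α: GS value = (-5 - (4)·0.0000) / (6) = -0.8333;  α ← (1−ω)·0.0000 + ω·-0.8333 = -0.7500
  β: GS value = (-2 - (-4)·-0.7500) / (6) = -0.8333;  β ← (1−ω)·0.0000 + ω·-0.8333 = -0.7500
Iteration 2:
  α: GS value = (-5 - (4)·-0.7500) / (6) = -0.3333;  α ← (1−ω)·-0.7500 + ω·-0.3333 = -0.3750
  β: GS value = (-2 - (-4)·-0.3750) / (6) = -0.5833;  β ← (1−ω)·-0.7500 + ω·-0.5833 = -0.6000

(-0.3750, -0.6000)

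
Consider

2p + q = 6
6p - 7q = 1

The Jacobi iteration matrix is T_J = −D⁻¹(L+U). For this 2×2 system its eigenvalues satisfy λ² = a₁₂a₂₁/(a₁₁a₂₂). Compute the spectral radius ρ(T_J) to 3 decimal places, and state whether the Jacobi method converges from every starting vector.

0.655

a₁₂a₂₁/(a₁₁a₂₂) = (1)·(6) / ((2)·(-7)) = -0.428571
ρ = √|-0.428571| = √0.428571 = 0.655
ρ < 1, so Jacobi converges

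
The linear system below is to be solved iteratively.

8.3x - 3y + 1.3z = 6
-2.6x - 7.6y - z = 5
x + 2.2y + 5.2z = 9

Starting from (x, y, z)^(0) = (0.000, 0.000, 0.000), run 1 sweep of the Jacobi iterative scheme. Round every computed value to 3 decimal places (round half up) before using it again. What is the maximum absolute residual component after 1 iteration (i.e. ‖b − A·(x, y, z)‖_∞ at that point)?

4.225

Iteration 1:
  x = (6 - (-3)·0.000 - (1.3)·0.000) / (8.3) = 0.723
  y = (5 - (-2.6)·0.000 - (-1)·0.000) / (-7.6) = -0.658
  z = (9 - (1)·0.000 - (2.2)·0.000) / (5.2) = 1.731
Residual b − A·x = (-4.225, 3.610, 0.723); ∞-norm = 4.225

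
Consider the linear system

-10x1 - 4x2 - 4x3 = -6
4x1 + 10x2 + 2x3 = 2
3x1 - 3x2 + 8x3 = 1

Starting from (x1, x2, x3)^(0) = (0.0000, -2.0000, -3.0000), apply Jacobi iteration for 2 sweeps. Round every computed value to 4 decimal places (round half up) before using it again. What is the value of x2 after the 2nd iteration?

-0.7150

Iteration 1:
  x1 = (-6 - (-4)·-2.0000 - (-4)·-3.0000) / (-10) = 2.6000
  x2 = (2 - (4)·0.0000 - (2)·-3.0000) / (10) = 0.8000
  x3 = (1 - (3)·0.0000 - (-3)·-2.0000) / (8) = -0.6250
Iteration 2:
  x1 = (-6 - (-4)·0.8000 - (-4)·-0.6250) / (-10) = 0.5300
  x2 = (2 - (4)·2.6000 - (2)·-0.6250) / (10) = -0.7150
  x3 = (1 - (3)·2.6000 - (-3)·0.8000) / (8) = -0.5500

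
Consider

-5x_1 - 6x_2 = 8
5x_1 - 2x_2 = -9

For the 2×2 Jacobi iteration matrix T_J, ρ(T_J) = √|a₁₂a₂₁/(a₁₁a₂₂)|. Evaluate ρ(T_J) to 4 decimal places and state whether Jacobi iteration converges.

1.7321

a₁₂a₂₁/(a₁₁a₂₂) = (-6)·(5) / ((-5)·(-2)) = -3.000000
ρ = √|-3.000000| = √3.000000 = 1.7321
ρ > 1, so Jacobi diverges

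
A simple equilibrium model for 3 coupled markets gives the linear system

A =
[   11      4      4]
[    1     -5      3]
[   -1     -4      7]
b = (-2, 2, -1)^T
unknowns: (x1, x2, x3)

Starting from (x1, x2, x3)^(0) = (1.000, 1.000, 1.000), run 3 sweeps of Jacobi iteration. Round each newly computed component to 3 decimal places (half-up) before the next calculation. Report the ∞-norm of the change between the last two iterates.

0.456

Iteration 1:
  x1 = (-2 - (4)·1.000 - (4)·1.000) / (11) = -0.909
  x2 = (2 - (1)·1.000 - (3)·1.000) / (-5) = 0.400
  x3 = (-1 - (-1)·1.000 - (-4)·1.000) / (7) = 0.571
Iteration 2:
  x1 = (-2 - (4)·0.400 - (4)·0.571) / (11) = -0.535
  x2 = (2 - (1)·-0.909 - (3)·0.571) / (-5) = -0.239
  x3 = (-1 - (-1)·-0.909 - (-4)·0.400) / (7) = -0.044
Iteration 3:
  x1 = (-2 - (4)·-0.239 - (4)·-0.044) / (11) = -0.079
  x2 = (2 - (1)·-0.535 - (3)·-0.044) / (-5) = -0.533
  x3 = (-1 - (-1)·-0.535 - (-4)·-0.239) / (7) = -0.356
Change: (0.456, -0.294, -0.312) → max |·| = 0.456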